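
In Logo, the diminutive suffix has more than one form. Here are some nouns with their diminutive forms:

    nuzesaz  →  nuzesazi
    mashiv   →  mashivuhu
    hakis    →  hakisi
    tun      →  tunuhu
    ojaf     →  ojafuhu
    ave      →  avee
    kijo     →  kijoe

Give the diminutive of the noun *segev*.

segevuhu

The pattern is sibilance of the final sound: -i when the stem ends in a sibilant (*nuzesaz*, *hakis*); -uhu when the stem ends in a non-sibilant consonant (*mashiv*, *tun*, *ojaf*); -e when the stem ends in a vowel (*ave*, *kijo*).
*segev* — final sound /v/ (a non-sibilant consonant) → -uhu → *segevuhu*.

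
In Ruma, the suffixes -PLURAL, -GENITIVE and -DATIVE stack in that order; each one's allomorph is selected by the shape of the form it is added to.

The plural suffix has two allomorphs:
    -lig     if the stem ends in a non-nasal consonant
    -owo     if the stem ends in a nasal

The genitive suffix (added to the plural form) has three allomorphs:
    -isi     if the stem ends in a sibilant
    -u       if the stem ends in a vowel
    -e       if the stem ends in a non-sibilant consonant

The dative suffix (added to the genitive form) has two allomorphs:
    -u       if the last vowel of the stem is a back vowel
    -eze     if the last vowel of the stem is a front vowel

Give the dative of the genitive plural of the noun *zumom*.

zumomowouu

Since the final consonant of *zumom* is /m/ (a nasal), it takes -owo, giving *zumomowo*.
Since the final sound of the plural form *zumomowo* is /o/ (a vowel), it takes -u, giving *zumomowou*.
The genitive form *zumomowou*: last vowel = /u/, a back vowel → -u → *zumomowouu*.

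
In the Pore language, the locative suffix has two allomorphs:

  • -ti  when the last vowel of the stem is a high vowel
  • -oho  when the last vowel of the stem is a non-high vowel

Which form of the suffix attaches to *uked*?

*uked*: last vowel = /e/, a non-high vowel → -oho.

-oho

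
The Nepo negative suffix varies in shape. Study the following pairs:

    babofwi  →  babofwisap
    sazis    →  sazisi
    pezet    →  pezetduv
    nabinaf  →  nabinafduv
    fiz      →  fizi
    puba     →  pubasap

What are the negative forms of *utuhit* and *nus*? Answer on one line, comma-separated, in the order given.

utuhitduv, nusi

The alternation tracks the final sound of the stem — -i when the stem ends in a sibilant (*sazis*, *fiz*); -duv when the stem ends in a non-sibilant consonant (*pezet*, *nabinaf*); -sap when the stem ends in a vowel (*babofwi*, *puba*).
The final sound of *utuhit* is /t/, which is a non-sibilant consonant, so the suffix is -duv, giving *utuhitduv*.
The final sound of *nus* is /s/, which is a sibilant, so the suffix is -i, giving *nusi*.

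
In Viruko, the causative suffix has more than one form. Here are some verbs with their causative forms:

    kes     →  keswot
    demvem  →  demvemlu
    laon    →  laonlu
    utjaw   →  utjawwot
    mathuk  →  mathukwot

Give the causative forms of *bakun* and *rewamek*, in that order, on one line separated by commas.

bakunlu, rewamekwot

The alternation tracks the final consonant of the stem — -lu when the stem ends in a nasal (*demvem*, *laon*); -wot when the stem ends in a non-nasal consonant (*kes*, *utjaw*, *mathuk*).
*bakun*: final consonant = /n/, a nasal → -lu → *bakunlu*.
The final consonant of *rewamek* is /k/, which is non-nasal, so the suffix is -wot, giving *rewamekwot*.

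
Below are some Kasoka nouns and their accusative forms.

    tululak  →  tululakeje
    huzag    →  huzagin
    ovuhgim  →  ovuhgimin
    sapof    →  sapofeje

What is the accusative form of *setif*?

The pattern is voicing of the final consonant: -eje when the stem ends in a voiceless consonant (*tululak*, *sapof*); -in when the stem ends in a voiced consonant (*huzag*, *ovuhgim*).
*setif* — final consonant /f/ (voiceless) → -eje → *setifeje*.

setifeje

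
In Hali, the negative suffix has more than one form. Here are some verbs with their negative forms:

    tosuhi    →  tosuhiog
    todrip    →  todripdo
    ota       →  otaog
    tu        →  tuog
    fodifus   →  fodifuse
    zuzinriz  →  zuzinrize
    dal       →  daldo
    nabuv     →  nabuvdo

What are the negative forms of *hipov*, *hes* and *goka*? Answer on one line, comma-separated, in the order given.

hipovdo, hese, gokaog

The pattern is sibilance of the final sound: -e when the stem ends in a sibilant (*fodifus*, *zuzinriz*); -do when the stem ends in a non-sibilant consonant (*todrip*, *dal*, *nabuv*); -og when the stem ends in a vowel (*tosuhi*, *ota*, *tu*).
The final sound of *hipov* is /v/, which is a non-sibilant consonant, so the suffix is -do, giving *hipovdo*.
Since the final sound of *hes* is /s/ (a sibilant), it takes -e, giving *hese*.
*goka* — final sound /a/ (a vowel) → -og → *gokaog*.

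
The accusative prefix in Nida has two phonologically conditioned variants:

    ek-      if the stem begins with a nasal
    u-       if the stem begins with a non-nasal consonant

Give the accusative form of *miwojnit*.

Since the first consonant of *miwojnit* is /m/ (a nasal), it takes ek-, giving *ekmiwojnit*.

ekmiwojnit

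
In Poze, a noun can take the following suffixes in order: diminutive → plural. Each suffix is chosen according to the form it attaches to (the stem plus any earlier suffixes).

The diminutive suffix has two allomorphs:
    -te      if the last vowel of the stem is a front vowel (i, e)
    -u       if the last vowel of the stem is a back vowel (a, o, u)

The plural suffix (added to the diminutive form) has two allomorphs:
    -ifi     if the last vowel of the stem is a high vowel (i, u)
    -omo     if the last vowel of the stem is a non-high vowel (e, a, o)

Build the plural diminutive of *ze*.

The last vowel of *ze* is /e/, which is a front vowel, so the diminutive suffix is -te, giving *zete*.
The diminutive form *zete*: last vowel = /e/, a non-high vowel → -omo → *zeteomo*.

zeteomo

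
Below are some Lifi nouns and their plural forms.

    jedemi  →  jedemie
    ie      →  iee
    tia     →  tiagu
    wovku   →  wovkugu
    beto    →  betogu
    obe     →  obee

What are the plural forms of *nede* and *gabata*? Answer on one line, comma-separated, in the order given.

Looking at the last vowel of each stem: -e when the last vowel of the stem is a front vowel (*jedemi*, *ie*, *obe*); -gu when the last vowel of the stem is a back vowel (*tia*, *wovku*, *beto*).
*nede*: last vowel = /e/, a front vowel → -e → *nedee*.
Since the last vowel of *gabata* is /a/ (a back vowel), it takes -gu, giving *gabatagu*.

nedee, gabatagu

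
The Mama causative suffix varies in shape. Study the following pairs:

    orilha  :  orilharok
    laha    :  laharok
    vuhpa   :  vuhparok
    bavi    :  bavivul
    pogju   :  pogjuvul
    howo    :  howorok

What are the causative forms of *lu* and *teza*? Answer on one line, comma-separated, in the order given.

luvul, tezarok

The alternation tracks the last vowel of the stem — -vul when the last vowel of the stem is a high vowel (*bavi*, *pogju*); -rok when the last vowel of the stem is a non-high vowel (*orilha*, *laha*, *vuhpa*, *howo*).
*lu*: last vowel = /u/, a high vowel → -vul → *luvul*.
*teza*: last vowel = /a/, a non-high vowel → -rok → *tezarok*.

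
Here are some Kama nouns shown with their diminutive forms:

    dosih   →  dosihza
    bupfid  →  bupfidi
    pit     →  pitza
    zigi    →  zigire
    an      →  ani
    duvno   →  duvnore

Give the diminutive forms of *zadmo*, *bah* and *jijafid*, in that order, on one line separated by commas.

zadmore, bahza, jijafidi

The pattern is voicing of the final sound: -za when the stem ends in a voiceless consonant (*dosih*, *pit*); -i when the stem ends in a voiced consonant (*bupfid*, *an*); -re when the stem ends in a vowel (*zigi*, *duvno*).
*zadmo*: final sound = /o/, a vowel → -re → *zadmore*.
The final sound of *bah* is /h/, which is a voiceless consonant, so the suffix is -za, giving *bahza*.
*jijafid*: final sound = /d/, a voiced consonant → -i → *jijafidi*.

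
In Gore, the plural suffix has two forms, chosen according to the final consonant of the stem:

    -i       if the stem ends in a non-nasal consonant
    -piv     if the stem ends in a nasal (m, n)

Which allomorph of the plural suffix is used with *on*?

*on*: final consonant = /n/, a nasal → -piv.

-piv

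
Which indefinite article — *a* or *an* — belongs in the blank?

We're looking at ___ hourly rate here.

an

The indefinite article is chosen by the initial *sound* of the following word, not its spelling.
*hourly* begins with the sound /aʊ/ (silent h) — a vowel sound.
So the article is *an*: We're looking at an hourly rate here.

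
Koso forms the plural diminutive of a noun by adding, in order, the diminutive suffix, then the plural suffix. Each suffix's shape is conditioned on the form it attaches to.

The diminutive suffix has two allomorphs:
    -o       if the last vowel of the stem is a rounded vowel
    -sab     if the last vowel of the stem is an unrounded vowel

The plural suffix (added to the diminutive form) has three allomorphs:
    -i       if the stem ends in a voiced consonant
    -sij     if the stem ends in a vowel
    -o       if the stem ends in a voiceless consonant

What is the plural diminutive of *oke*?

*oke*: last vowel = /e/, an unrounded vowel → -sab → *okesab*.
Since the final sound of the diminutive form *okesab* is /b/ (a voiced consonant), it takes -i, giving *okesabi*.

okesabi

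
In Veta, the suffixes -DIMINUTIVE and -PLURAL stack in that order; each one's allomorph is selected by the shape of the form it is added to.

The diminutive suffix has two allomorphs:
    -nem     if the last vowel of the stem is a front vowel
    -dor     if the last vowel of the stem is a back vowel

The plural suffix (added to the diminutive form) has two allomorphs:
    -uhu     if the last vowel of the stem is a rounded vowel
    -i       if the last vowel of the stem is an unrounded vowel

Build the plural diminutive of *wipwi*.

Since the last vowel of *wipwi* is /i/ (a front vowel), it takes -nem, giving *wipwinem*.
The last vowel of the diminutive form *wipwinem* is /e/, which is an unrounded vowel, so the plural suffix is -i, giving *wipwinemi*.

wipwinemi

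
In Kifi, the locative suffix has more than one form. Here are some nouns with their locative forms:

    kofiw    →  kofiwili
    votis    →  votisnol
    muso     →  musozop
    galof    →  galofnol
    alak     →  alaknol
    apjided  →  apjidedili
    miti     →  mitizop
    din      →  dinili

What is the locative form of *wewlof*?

wewlofnol

The pattern is voicing of the final sound: -nol when the stem ends in a voiceless consonant (*votis*, *galof*, *alak*); -ili when the stem ends in a voiced consonant (*kofiw*, *apjided*, *din*); -zop when the stem ends in a vowel (*muso*, *miti*).
Since the final sound of *wewlof* is /f/ (a voiceless consonant), it takes -nol, giving *wewlofnol*.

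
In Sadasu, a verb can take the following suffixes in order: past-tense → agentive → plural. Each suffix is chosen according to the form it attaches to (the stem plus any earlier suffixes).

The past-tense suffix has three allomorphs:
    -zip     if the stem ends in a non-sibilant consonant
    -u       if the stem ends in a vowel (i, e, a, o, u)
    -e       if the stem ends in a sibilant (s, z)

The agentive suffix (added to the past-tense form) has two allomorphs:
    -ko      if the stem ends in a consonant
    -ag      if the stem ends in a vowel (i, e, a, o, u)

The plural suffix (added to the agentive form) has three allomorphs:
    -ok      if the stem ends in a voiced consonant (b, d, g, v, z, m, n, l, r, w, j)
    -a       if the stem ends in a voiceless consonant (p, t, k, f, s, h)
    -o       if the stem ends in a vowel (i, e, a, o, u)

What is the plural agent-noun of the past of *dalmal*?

dalmalzipkoo

*dalmal*: final sound = /l/, a non-sibilant consonant → -zip → *dalmalzip*.
Since the final sound of the past-tense form *dalmalzip* is /p/ (a consonant), it takes -ko, giving *dalmalzipko*.
The final sound of the agentive form *dalmalzipko* is /o/, which is a vowel, so the plural suffix is -o, giving *dalmalzipkoo*.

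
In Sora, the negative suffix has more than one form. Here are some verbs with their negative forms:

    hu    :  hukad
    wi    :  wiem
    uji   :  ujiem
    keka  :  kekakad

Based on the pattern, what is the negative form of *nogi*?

nogiem

Looking at the last vowel of each stem: -em when the last vowel of the stem is a front vowel (*wi*, *uji*); -kad when the last vowel of the stem is a back vowel (*hu*, *keka*).
Since the last vowel of *nogi* is /i/ (a front vowel), it takes -em, giving *nogiem*.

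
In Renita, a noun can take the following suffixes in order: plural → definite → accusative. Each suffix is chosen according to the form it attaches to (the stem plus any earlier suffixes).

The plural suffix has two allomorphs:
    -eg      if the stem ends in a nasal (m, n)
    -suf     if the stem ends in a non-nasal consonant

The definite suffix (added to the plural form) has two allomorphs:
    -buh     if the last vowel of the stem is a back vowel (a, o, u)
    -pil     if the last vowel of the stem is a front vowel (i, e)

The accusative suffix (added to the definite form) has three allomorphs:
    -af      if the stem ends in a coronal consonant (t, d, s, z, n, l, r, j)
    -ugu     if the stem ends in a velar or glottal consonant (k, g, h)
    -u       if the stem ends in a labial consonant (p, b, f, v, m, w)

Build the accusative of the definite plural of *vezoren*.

*vezoren* — final consonant /n/ (a nasal) → -eg → *vezoreneg*.
The plural form *vezoreneg*: last vowel = /e/, a front vowel → -pil → *vezorenegpil*.
The definite form *vezorenegpil* — final consonant /l/ (coronal) → -af → *vezorenegpilaf*.

vezorenegpilaf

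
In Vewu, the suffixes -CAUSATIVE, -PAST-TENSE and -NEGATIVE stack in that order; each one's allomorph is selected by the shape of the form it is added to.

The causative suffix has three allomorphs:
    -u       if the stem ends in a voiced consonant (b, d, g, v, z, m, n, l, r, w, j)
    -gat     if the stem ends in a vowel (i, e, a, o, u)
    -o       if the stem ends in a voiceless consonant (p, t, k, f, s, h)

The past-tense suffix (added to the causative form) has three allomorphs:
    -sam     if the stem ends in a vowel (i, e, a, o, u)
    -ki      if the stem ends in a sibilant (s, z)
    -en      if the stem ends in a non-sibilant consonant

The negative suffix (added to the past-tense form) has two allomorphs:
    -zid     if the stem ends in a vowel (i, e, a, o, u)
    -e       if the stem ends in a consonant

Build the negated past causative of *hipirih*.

hipirihosame

*hipirih*: final sound = /h/, a voiceless consonant → -o → *hipiriho*.
The causative form *hipiriho* — final sound /o/ (a vowel) → -sam → *hipirihosam*.
The past-tense form *hipirihosam* — final sound /m/ (a consonant) → -e → *hipirihosame*.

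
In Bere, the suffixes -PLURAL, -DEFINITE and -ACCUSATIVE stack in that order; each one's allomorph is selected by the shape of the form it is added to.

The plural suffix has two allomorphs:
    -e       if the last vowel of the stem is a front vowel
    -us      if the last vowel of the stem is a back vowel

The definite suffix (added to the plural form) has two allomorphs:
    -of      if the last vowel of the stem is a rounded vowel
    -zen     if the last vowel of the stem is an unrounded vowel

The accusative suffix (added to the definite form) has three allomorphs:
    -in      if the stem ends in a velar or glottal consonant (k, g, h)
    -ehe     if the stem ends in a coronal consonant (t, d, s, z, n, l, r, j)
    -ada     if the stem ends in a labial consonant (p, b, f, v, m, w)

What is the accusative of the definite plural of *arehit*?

arehitezenehe

The last vowel of *arehit* is /i/, which is a front vowel, so the plural suffix is -e, giving *arehite*.
Since the last vowel of the plural form *arehite* is /e/ (an unrounded vowel), it takes -zen, giving *arehitezen*.
The final consonant of the definite form *arehitezen* is /n/, which is coronal, so the accusative suffix is -ehe, giving *arehitezenehe*.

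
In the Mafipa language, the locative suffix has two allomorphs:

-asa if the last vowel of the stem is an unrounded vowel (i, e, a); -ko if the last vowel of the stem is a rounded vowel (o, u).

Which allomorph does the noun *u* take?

*u* — last vowel /u/ (a rounded vowel) → -ko.

-ko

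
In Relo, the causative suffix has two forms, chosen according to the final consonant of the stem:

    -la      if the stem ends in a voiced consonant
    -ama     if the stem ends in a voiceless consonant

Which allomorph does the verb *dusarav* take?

-la

Since the final consonant of *dusarav* is /v/ (voiced), it takes -la.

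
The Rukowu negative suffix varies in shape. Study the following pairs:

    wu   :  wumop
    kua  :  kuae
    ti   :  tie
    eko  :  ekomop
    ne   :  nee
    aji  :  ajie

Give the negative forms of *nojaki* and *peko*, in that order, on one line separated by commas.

nojakie, pekomop

The pattern is rounding harmony: -mop when the last vowel of the stem is a rounded vowel (*wu*, *eko*); -e when the last vowel of the stem is an unrounded vowel (*kua*, *ti*, *ne*, *aji*).
*nojaki* — last vowel /i/ (an unrounded vowel) → -e → *nojakie*.
*peko* — last vowel /o/ (a rounded vowel) → -mop → *pekomop*.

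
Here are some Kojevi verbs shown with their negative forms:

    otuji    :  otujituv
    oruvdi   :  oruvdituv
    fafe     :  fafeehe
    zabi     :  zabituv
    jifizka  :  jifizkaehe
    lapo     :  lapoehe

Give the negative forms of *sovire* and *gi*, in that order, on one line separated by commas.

sovireehe, gituv

The alternation tracks the last vowel of the stem — -tuv when the last vowel of the stem is a high vowel (*otuji*, *oruvdi*, *zabi*); -ehe when the last vowel of the stem is a non-high vowel (*fafe*, *jifizka*, *lapo*).
*sovire*: last vowel = /e/, a non-high vowel → -ehe → *sovireehe*.
Since the last vowel of *gi* is /i/ (a high vowel), it takes -tuv, giving *gituv*.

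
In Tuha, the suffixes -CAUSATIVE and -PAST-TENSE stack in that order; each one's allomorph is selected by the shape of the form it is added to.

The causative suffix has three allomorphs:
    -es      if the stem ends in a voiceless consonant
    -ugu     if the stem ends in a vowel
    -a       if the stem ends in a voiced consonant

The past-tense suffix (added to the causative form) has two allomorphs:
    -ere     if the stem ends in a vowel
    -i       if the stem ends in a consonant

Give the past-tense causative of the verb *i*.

iuguere

Since the final sound of *i* is /i/ (a vowel), it takes -ugu, giving *iugu*.
The causative form *iugu* — final sound /u/ (a vowel) → -ere → *iuguere*.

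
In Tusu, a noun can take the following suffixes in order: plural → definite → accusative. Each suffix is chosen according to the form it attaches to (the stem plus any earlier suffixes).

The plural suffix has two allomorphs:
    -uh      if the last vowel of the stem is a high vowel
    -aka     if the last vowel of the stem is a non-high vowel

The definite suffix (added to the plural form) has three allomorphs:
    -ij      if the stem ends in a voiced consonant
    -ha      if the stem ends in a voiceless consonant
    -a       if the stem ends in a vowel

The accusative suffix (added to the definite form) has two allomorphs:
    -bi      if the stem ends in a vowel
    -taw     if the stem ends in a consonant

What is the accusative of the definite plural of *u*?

uuhhabi

*u* — last vowel /u/ (a high vowel) → -uh → *uuh*.
The final sound of the plural form *uuh* is /h/, which is a voiceless consonant, so the definite suffix is -ha, giving *uuhha*.
Since the final sound of the definite form *uuhha* is /a/ (a vowel), it takes -bi, giving *uuhhabi*.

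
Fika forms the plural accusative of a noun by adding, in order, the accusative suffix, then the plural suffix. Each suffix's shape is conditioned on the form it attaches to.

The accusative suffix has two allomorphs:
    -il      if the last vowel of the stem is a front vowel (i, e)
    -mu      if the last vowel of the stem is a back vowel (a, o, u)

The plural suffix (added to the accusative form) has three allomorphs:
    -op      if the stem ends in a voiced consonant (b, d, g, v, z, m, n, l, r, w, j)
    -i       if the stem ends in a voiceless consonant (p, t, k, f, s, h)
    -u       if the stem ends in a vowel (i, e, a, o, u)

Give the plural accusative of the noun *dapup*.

dapupmuu

*dapup* — last vowel /u/ (a back vowel) → -mu → *dapupmu*.
The accusative form *dapupmu* — final sound /u/ (a vowel) → -u → *dapupmuu*.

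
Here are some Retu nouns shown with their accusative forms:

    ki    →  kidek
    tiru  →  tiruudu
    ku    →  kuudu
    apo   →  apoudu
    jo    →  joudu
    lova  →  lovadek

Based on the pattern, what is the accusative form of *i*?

idek

The alternation tracks the last vowel of the stem — -udu when the last vowel of the stem is a rounded vowel (*tiru*, *ku*, *apo*, *jo*); -dek when the last vowel of the stem is an unrounded vowel (*ki*, *lova*).
Since the last vowel of *i* is /i/ (an unrounded vowel), it takes -dek, giving *idek*.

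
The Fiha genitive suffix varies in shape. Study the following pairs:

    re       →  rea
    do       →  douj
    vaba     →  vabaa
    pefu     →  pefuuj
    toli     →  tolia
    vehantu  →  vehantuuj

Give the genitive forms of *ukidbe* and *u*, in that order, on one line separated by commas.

ukidbea, uuj

Looking at the last vowel of each stem: -uj when the last vowel of the stem is a rounded vowel (*do*, *pefu*, *vehantu*); -a when the last vowel of the stem is an unrounded vowel (*re*, *vaba*, *toli*).
*ukidbe*: last vowel = /e/, an unrounded vowel → -a → *ukidbea*.
The last vowel of *u* is /u/, which is a rounded vowel, so the suffix is -uj, giving *uuj*.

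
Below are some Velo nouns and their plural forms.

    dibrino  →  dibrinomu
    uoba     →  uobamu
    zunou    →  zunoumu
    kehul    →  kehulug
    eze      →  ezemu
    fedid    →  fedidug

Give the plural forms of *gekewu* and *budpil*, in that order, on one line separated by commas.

Looking at the final sound of each stem: -ug when the stem ends in a consonant (*kehul*, *fedid*); -mu when the stem ends in a vowel (*dibrino*, *uoba*, *zunou*, *eze*).
*gekewu* — final sound /u/ (a vowel) → -mu → *gekewumu*.
The final sound of *budpil* is /l/, which is a consonant, so the suffix is -ug, giving *budpilug*.

gekewumu, budpilug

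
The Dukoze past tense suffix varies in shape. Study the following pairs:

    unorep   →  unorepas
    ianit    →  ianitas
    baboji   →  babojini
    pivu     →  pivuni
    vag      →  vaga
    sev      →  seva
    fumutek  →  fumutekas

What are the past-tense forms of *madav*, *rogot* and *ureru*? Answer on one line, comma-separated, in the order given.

Looking at the final sound of each stem: -as when the stem ends in a voiceless consonant (*unorep*, *ianit*, *fumutek*); -a when the stem ends in a voiced consonant (*vag*, *sev*); -ni when the stem ends in a vowel (*baboji*, *pivu*).
*madav*: final sound = /v/, a voiced consonant → -a → *madava*.
*rogot*: final sound = /t/, a voiceless consonant → -as → *rogotas*.
The final sound of *ureru* is /u/, which is a vowel, so the suffix is -ni, giving *ureruni*.

madava, rogotas, ureruni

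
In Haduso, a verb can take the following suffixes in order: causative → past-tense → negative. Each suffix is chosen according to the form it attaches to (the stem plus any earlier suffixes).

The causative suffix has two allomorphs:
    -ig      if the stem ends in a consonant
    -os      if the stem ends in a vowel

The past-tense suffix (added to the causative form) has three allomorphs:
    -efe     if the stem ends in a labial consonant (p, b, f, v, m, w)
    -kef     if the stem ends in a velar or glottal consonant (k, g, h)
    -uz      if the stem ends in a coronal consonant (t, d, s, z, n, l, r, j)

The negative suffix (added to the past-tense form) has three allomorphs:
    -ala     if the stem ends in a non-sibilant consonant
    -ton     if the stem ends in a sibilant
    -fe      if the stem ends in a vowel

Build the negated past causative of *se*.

*se* — final sound /e/ (a vowel) → -os → *seos*.
Since the final consonant of the causative form *seos* is /s/ (coronal), it takes -uz, giving *seosuz*.
Since the final sound of the past-tense form *seosuz* is /z/ (a sibilant), it takes -ton, giving *seosuzton*.

seosuzton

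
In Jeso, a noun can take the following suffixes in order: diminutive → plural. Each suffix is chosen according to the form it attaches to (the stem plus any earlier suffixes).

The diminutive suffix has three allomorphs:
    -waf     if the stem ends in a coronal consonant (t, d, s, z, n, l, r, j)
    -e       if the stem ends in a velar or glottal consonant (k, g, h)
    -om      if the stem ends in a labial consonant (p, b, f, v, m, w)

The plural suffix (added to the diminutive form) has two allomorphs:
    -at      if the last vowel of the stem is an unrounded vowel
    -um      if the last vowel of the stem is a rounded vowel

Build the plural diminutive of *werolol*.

werololwafat

*werolol*: final consonant = /l/, coronal → -waf → *werololwaf*.
Since the last vowel of the diminutive form *werololwaf* is /a/ (an unrounded vowel), it takes -at, giving *werololwafat*.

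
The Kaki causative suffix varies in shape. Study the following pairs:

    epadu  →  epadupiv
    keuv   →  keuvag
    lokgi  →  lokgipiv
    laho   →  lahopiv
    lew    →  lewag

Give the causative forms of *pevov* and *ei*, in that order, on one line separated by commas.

The pattern is consonant vs. vowel: -ag when the stem ends in a consonant (*keuv*, *lew*); -piv when the stem ends in a vowel (*epadu*, *lokgi*, *laho*).
*pevov* — final sound /v/ (a consonant) → -ag → *pevovag*.
*ei*: final sound = /i/, a vowel → -piv → *eipiv*.

pevovag, eipiv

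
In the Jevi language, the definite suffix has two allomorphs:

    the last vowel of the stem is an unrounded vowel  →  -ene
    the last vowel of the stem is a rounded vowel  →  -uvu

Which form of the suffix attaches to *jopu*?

-uvu

*jopu*: last vowel = /u/, a rounded vowel → -uvu.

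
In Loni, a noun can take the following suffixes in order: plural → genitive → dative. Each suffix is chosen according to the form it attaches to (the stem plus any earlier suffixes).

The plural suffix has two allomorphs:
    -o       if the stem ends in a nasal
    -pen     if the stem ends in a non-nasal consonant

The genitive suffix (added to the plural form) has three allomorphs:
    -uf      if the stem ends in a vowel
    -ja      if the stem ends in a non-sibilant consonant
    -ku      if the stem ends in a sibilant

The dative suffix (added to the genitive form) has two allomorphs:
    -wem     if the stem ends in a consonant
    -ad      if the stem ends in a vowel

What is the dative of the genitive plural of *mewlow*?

mewlowpenjaad

*mewlow*: final consonant = /w/, non-nasal → -pen → *mewlowpen*.
Since the final sound of the plural form *mewlowpen* is /n/ (a non-sibilant consonant), it takes -ja, giving *mewlowpenja*.
Since the final sound of the genitive form *mewlowpenja* is /a/ (a vowel), it takes -ad, giving *mewlowpenjaad*.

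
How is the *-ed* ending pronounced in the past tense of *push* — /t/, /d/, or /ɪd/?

The stem *push* ends in a voiceless consonant other than /t/.
The -ed suffix is realized as /ɪd/ after /t, d/; as /t/ after other voiceless consonants; and as /d/ after other voiced sounds.
So -ed on *push* is pronounced /t/.

/t/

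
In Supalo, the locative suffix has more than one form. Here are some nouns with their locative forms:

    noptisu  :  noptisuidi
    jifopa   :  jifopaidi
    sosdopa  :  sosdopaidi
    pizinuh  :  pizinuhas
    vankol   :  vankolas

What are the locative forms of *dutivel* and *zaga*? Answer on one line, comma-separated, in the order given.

The suffix is conditioned by the final sound: -as when the stem ends in a consonant (*pizinuh*, *vankol*); -idi when the stem ends in a vowel (*noptisu*, *jifopa*, *sosdopa*).
*dutivel*: final sound = /l/, a consonant → -as → *dutivelas*.
The final sound of *zaga* is /a/, which is a vowel, so the suffix is -idi, giving *zagaidi*.

dutivelas, zagaidi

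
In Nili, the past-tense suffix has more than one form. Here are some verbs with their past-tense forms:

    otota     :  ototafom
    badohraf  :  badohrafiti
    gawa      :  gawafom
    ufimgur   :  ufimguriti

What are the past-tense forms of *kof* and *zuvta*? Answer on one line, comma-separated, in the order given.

Looking at the final sound of each stem: -iti when the stem ends in a consonant (*badohraf*, *ufimgur*); -fom when the stem ends in a vowel (*otota*, *gawa*).
*kof* — final sound /f/ (a consonant) → -iti → *kofiti*.
*zuvta* — final sound /a/ (a vowel) → -fom → *zuvtafom*.

kofiti, zuvtafom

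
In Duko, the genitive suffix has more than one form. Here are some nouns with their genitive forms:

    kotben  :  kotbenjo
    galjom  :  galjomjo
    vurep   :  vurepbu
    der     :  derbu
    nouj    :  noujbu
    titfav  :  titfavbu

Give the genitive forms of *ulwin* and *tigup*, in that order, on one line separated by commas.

Looking at the final consonant of each stem: -jo when the stem ends in a nasal (*kotben*, *galjom*); -bu when the stem ends in a non-nasal consonant (*vurep*, *der*, *nouj*, *titfav*).
*ulwin* — final consonant /n/ (a nasal) → -jo → *ulwinjo*.
The final consonant of *tigup* is /p/, which is non-nasal, so the suffix is -bu, giving *tigupbu*.

ulwinjo, tigupbu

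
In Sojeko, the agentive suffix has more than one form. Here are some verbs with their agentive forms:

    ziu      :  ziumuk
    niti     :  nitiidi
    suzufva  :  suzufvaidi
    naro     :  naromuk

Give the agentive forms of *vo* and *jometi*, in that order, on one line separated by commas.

vomuk, jometiidi

The alternation tracks the last vowel of the stem — -muk when the last vowel of the stem is a rounded vowel (*ziu*, *naro*); -idi when the last vowel of the stem is an unrounded vowel (*niti*, *suzufva*).
Since the last vowel of *vo* is /o/ (a rounded vowel), it takes -muk, giving *vomuk*.
Since the last vowel of *jometi* is /i/ (an unrounded vowel), it takes -idi, giving *jometiidi*.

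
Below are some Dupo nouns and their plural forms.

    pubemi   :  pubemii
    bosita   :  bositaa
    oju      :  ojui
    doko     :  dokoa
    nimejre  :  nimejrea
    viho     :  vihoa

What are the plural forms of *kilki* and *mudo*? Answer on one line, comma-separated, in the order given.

kilkii, mudoa

The suffix is conditioned by the last vowel: -i when the last vowel of the stem is a high vowel (*pubemi*, *oju*); -a when the last vowel of the stem is a non-high vowel (*bosita*, *doko*, *nimejre*, *viho*).
Since the last vowel of *kilki* is /i/ (a high vowel), it takes -i, giving *kilkii*.
*mudo*: last vowel = /o/, a non-high vowel → -a → *mudoa*.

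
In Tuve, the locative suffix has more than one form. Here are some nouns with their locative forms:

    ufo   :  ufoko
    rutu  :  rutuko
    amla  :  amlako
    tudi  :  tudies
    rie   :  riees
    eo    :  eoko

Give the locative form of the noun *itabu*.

The suffix is conditioned by the last vowel: -es when the last vowel of the stem is a front vowel (*tudi*, *rie*); -ko when the last vowel of the stem is a back vowel (*ufo*, *rutu*, *amla*, *eo*).
Since the last vowel of *itabu* is /u/ (a back vowel), it takes -ko, giving *itabuko*.

itabuko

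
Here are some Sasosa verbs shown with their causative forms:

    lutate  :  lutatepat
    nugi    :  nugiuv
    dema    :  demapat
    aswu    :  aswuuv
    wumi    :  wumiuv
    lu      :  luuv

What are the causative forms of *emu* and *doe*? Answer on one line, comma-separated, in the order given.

The pattern is height harmony: -uv when the last vowel of the stem is a high vowel (*nugi*, *aswu*, *wumi*, *lu*); -pat when the last vowel of the stem is a non-high vowel (*lutate*, *dema*).
The last vowel of *emu* is /u/, which is a high vowel, so the suffix is -uv, giving *emuuv*.
*doe*: last vowel = /e/, a non-high vowel → -pat → *doepat*.

emuuv, doepat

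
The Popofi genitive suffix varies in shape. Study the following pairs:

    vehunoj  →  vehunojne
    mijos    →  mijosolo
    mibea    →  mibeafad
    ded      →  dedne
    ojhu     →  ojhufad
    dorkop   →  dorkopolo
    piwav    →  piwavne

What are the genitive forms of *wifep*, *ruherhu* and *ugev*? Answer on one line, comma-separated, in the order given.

wifepolo, ruherhufad, ugevne

Looking at the final sound of each stem: -olo when the stem ends in a voiceless consonant (*mijos*, *dorkop*); -ne when the stem ends in a voiced consonant (*vehunoj*, *ded*, *piwav*); -fad when the stem ends in a vowel (*mibea*, *ojhu*).
The final sound of *wifep* is /p/, which is a voiceless consonant, so the suffix is -olo, giving *wifepolo*.
*ruherhu* — final sound /u/ (a vowel) → -fad → *ruherhufad*.
Since the final sound of *ugev* is /v/ (a voiced consonant), it takes -ne, giving *ugevne*.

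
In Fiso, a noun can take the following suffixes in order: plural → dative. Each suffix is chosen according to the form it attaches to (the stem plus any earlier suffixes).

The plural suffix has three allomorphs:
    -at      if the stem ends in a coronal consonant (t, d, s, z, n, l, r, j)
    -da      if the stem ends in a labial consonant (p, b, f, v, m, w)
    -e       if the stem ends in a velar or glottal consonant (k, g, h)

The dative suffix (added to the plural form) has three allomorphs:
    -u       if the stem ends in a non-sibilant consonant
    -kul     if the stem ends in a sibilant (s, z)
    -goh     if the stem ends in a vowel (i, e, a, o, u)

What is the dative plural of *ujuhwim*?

ujuhwimdagoh

The final consonant of *ujuhwim* is /m/, which is labial, so the plural suffix is -da, giving *ujuhwimda*.
The plural form *ujuhwimda* — final sound /a/ (a vowel) → -goh → *ujuhwimdagoh*.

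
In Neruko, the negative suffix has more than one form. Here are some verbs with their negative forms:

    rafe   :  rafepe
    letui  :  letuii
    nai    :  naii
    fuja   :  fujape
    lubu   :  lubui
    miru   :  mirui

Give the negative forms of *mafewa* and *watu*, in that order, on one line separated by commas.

mafewape, watui

The alternation tracks the last vowel of the stem — -i when the last vowel of the stem is a high vowel (*letui*, *nai*, *lubu*, *miru*); -pe when the last vowel of the stem is a non-high vowel (*rafe*, *fuja*).
The last vowel of *mafewa* is /a/, which is a non-high vowel, so the suffix is -pe, giving *mafewape*.
*watu*: last vowel = /u/, a high vowel → -i → *watui*.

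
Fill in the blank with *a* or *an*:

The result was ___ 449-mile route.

The indefinite article is chosen by the initial *sound* of the following word, not its spelling.
The number *449* is spoken "four hundred …", beginning with /fɔr/ — a consonant sound.
So the article is *a*: The result was a 449-mile route.

a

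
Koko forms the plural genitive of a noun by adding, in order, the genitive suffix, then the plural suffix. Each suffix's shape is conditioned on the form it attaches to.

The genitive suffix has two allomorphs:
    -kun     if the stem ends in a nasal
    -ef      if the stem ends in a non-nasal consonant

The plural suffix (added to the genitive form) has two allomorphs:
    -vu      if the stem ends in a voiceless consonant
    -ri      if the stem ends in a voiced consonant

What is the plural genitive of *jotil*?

The final consonant of *jotil* is /l/, which is non-nasal, so the genitive suffix is -ef, giving *jotilef*.
The final consonant of the genitive form *jotilef* is /f/, which is voiceless, so the plural suffix is -vu, giving *jotilefvu*.

jotilefvu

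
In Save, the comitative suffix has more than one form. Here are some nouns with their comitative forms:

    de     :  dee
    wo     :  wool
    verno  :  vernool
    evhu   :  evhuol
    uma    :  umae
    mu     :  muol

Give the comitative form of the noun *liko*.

The pattern is rounding harmony: -ol when the last vowel of the stem is a rounded vowel (*wo*, *verno*, *evhu*, *mu*); -e when the last vowel of the stem is an unrounded vowel (*de*, *uma*).
The last vowel of *liko* is /o/, which is a rounded vowel, so the suffix is -ol, giving *likool*.

likool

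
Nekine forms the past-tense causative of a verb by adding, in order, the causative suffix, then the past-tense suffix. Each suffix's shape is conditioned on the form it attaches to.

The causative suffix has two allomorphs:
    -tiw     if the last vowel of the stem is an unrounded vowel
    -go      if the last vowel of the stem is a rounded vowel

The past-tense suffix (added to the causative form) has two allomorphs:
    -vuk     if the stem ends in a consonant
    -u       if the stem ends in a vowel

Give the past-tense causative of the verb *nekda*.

nekdatiwvuk

Since the last vowel of *nekda* is /a/ (an unrounded vowel), it takes -tiw, giving *nekdatiw*.
The causative form *nekdatiw*: final sound = /w/, a consonant → -vuk → *nekdatiwvuk*.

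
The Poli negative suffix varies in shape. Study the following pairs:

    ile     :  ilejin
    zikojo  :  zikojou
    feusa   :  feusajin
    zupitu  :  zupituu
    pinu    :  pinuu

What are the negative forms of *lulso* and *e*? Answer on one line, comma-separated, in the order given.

Looking at the last vowel of each stem: -u when the last vowel of the stem is a rounded vowel (*zikojo*, *zupitu*, *pinu*); -jin when the last vowel of the stem is an unrounded vowel (*ile*, *feusa*).
*lulso* — last vowel /o/ (a rounded vowel) → -u → *lulsou*.
Since the last vowel of *e* is /e/ (an unrounded vowel), it takes -jin, giving *ejin*.

lulsou, ejin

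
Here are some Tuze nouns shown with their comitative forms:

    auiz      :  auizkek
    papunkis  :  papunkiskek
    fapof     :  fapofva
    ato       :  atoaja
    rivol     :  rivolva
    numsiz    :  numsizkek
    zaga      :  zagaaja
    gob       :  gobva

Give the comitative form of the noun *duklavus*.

duklavuskek

The suffix is conditioned by the final sound: -kek when the stem ends in a sibilant (*auiz*, *papunkis*, *numsiz*); -va when the stem ends in a non-sibilant consonant (*fapof*, *rivol*, *gob*); -aja when the stem ends in a vowel (*ato*, *zaga*).
*duklavus*: final sound = /s/, a sibilant → -kek → *duklavuskek*.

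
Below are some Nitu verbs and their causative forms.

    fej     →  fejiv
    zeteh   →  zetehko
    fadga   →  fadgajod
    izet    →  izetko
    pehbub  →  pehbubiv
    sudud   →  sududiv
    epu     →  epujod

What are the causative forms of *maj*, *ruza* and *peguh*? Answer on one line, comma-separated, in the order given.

The pattern is voicing of the final sound: -ko when the stem ends in a voiceless consonant (*zeteh*, *izet*); -iv when the stem ends in a voiced consonant (*fej*, *pehbub*, *sudud*); -jod when the stem ends in a vowel (*fadga*, *epu*).
*maj* — final sound /j/ (a voiced consonant) → -iv → *majiv*.
*ruza*: final sound = /a/, a vowel → -jod → *ruzajod*.
Since the final sound of *peguh* is /h/ (a voiceless consonant), it takes -ko, giving *peguhko*.

majiv, ruzajod, peguhko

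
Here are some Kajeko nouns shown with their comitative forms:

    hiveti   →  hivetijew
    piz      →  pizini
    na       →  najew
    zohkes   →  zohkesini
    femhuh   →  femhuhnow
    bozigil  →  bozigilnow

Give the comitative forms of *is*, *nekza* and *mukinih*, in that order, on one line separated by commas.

isini, nekzajew, mukinihnow

The alternation tracks the final sound of the stem — -ini when the stem ends in a sibilant (*piz*, *zohkes*); -now when the stem ends in a non-sibilant consonant (*femhuh*, *bozigil*); -jew when the stem ends in a vowel (*hiveti*, *na*).
*is* — final sound /s/ (a sibilant) → -ini → *isini*.
*nekza* — final sound /a/ (a vowel) → -jew → *nekzajew*.
Since the final sound of *mukinih* is /h/ (a non-sibilant consonant), it takes -now, giving *mukinihnow*.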